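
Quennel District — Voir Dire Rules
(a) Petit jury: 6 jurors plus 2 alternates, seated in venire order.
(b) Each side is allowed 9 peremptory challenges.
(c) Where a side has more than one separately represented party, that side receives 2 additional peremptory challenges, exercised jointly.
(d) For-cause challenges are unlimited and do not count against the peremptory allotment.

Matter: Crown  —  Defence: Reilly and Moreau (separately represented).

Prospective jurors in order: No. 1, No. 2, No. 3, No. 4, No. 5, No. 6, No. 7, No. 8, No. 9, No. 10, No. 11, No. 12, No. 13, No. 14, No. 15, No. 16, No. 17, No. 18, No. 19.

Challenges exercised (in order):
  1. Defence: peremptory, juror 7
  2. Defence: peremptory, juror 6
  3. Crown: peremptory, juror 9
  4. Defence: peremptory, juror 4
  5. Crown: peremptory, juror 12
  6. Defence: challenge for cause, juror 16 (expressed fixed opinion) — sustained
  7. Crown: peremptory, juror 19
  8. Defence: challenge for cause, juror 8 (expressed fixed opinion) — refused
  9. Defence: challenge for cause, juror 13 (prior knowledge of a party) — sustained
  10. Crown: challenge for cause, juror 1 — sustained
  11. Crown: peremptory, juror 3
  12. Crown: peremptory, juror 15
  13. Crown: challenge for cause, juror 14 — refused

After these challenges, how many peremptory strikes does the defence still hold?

8

Defence allotment: 9 base + 2 multi-party = 11.
Defence peremptories used: #7, #6, #4 — 3 (for-cause on #16, #8, #13 don't count).
Remaining: 11 − 3 = 8.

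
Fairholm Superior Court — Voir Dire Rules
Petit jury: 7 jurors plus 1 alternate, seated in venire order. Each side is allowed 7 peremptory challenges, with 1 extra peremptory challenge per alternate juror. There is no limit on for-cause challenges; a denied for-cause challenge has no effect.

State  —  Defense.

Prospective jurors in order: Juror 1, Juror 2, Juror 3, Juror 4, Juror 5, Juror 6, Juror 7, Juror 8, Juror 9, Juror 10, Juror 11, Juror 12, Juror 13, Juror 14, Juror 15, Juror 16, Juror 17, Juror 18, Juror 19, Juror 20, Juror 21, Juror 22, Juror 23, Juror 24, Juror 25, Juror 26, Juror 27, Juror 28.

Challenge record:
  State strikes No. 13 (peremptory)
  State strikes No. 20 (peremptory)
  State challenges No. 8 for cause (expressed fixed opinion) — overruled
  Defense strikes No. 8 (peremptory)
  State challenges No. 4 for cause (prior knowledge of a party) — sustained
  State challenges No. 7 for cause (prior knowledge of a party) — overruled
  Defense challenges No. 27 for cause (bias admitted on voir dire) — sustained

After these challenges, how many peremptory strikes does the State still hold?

6

State allotment: 7 base + 1 × 1 alternate = 8.
State peremptories used: #13, #20 — 2 (for-cause on #8, #4, #7 don't count).
Remaining: 8 − 2 = 6.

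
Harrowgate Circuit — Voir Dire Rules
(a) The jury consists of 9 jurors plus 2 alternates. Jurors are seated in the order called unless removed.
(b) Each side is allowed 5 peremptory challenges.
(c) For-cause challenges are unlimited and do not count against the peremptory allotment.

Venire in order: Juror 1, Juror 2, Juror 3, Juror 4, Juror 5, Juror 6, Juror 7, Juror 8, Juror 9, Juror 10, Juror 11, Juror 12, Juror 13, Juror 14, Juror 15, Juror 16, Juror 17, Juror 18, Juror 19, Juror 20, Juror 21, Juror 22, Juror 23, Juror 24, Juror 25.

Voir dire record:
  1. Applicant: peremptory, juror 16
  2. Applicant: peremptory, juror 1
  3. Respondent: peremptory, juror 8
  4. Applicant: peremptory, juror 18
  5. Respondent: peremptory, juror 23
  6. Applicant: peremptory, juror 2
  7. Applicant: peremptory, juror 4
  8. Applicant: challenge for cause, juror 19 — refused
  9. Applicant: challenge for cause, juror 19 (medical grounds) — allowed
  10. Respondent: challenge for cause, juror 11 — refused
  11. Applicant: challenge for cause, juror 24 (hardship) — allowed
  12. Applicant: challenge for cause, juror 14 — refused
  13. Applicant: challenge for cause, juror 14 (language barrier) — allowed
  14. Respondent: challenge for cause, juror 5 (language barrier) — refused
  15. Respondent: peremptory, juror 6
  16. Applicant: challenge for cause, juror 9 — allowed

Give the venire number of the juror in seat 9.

17

Removed: #1, #2, #4, #6, #8, #9, #14, #16, #18, #19, #23, #24. (#5, #11 stay — for-cause denied.)
Seating in order: seats 1–9 → #3, #5, #7, #10, #11, #12, #13, #15, #17; alternates → #20, #21.
So seat 9 is #17.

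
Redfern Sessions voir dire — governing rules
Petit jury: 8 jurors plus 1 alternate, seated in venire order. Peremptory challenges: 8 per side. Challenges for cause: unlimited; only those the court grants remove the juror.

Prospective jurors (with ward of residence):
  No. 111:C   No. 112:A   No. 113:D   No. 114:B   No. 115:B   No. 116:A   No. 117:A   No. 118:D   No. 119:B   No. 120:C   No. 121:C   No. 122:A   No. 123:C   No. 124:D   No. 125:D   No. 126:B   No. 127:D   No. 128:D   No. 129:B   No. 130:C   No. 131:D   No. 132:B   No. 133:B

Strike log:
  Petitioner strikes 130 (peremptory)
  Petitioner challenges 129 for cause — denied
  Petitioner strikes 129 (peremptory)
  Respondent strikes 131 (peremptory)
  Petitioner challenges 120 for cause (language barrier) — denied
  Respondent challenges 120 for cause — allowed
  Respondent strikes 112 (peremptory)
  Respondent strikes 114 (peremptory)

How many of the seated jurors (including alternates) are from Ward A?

3

Removed: #112, #114, #120, #129, #130, #131.
Seated (9 incl. alternates): #111, #113, #115, #116, #117, #118, #119, #121, #122.
Of those, in Ward A: #116, #117, #122 → 3.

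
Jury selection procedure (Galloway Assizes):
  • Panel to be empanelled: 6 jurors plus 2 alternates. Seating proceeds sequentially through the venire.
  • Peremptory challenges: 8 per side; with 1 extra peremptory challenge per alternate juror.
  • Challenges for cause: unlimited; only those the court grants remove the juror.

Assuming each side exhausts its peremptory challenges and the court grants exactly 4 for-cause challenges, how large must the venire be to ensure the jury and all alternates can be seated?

Seats to fill: 6 + 2 alternates = 8.
Peremptories: 8 + 1×2 = 10 per side × 2 sides = 20.
For-cause removals: 4.
Minimum venire: 8 + 20 + 4 = 32.

32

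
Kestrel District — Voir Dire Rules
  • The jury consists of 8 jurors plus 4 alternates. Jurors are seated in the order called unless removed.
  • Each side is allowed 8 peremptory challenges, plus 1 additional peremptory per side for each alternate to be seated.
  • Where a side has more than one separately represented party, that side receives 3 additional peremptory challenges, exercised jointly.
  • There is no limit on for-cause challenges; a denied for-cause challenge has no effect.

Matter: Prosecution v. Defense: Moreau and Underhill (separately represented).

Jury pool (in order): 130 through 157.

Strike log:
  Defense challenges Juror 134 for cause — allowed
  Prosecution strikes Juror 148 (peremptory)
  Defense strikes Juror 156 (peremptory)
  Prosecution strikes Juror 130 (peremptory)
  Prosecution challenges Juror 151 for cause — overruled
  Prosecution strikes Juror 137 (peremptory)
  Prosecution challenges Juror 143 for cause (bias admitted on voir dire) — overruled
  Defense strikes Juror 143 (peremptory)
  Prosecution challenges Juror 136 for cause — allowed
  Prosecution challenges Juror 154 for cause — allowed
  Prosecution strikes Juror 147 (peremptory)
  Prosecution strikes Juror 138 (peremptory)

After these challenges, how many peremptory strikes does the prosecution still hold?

Prosecution allotment: 8 base + 1 × 4 alternates = 12.
Prosecution peremptories used: #148, #130, #137, #147, #138 — 5 (for-cause on #151, #143, #136, #154 don't count).
Remaining: 12 − 5 = 7.

7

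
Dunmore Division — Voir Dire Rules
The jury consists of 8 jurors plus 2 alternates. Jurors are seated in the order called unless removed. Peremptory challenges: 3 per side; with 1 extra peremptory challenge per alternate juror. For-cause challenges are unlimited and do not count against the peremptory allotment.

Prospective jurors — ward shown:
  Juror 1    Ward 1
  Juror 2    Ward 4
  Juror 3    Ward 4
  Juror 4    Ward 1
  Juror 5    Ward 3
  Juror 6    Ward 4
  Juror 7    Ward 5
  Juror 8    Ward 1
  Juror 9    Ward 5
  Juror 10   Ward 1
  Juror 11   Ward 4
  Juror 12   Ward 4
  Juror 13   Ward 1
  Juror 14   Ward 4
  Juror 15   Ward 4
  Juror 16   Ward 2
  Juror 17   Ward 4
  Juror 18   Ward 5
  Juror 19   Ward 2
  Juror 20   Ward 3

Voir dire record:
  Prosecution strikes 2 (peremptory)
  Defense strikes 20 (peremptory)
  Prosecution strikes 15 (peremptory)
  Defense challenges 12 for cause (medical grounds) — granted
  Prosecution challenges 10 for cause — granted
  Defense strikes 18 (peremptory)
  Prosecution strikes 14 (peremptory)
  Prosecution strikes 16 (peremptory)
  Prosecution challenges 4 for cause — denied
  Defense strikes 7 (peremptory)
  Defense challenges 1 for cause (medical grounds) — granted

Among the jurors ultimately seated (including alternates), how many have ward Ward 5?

Removed: #1, #2, #7, #10, #12, #14, #15, #16, #18, #20.
Seated (10 incl. alternates): #3, #4, #5, #6, #8, #9, #11, #13, #17, #19.
Of those, in Ward 5: #9 → 1.

1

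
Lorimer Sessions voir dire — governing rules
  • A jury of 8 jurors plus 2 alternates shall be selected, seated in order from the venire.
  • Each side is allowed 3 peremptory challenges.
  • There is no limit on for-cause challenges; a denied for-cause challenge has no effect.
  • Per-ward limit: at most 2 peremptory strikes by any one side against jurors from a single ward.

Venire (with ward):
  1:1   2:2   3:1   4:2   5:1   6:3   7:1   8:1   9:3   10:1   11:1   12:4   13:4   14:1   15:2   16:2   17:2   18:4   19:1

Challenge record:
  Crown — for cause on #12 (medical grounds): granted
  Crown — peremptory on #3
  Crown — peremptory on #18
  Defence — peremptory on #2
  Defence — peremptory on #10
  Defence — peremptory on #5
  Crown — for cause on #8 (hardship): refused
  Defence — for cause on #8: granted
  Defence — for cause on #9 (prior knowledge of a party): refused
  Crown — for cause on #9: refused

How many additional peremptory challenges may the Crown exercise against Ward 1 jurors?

Crown peremptories so far: #3, #18 — 2 of 3 used, 1 left overall.
Against Ward 1: #3 — 1 used; per-ward cap 2 leaves 1.
Binding limit: min(1, 1) = 1.

1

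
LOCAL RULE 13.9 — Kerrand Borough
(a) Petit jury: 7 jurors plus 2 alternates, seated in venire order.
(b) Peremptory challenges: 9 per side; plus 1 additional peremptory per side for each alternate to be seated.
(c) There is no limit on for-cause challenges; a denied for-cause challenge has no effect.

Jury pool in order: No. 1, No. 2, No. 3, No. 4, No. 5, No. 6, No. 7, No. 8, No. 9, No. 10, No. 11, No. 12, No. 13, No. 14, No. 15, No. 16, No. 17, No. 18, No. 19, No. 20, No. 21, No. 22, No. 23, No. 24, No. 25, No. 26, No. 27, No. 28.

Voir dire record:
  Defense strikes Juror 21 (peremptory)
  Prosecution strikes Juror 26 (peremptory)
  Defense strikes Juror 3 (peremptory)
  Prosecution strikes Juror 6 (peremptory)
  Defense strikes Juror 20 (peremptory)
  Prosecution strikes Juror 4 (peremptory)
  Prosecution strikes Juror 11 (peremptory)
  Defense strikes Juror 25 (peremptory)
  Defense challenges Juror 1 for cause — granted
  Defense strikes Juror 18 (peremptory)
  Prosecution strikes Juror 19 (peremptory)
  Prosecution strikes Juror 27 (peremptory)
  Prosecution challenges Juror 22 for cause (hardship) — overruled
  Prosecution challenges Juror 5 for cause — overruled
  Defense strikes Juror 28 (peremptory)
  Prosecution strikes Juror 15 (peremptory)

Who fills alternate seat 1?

13

Removed: #1, #3, #4, #6, #11, #15, #18, #19, #20, #21, #25, #26, #27, #28. (#5, #22 stay — for-cause denied.)
Seating in order: seats 1–7 → #2, #5, #7, #8, #9, #10, #12; alternates → #13, #14.
So alternate 1 is #13.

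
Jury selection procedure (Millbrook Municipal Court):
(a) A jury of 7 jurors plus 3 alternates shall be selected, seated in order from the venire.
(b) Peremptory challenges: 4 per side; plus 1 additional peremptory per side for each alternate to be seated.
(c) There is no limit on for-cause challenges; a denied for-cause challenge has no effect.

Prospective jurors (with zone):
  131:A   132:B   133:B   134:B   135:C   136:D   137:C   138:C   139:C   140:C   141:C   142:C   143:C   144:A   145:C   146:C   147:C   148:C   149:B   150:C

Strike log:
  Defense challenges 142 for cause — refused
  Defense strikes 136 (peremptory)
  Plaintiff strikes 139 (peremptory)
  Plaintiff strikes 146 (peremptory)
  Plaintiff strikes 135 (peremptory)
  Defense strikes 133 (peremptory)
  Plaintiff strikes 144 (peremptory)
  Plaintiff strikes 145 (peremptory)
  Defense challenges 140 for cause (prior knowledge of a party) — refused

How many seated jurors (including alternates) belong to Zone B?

2

Removed: #133, #135, #136, #139, #144, #145, #146.
Seated (10 incl. alternates): #131, #132, #134, #137, #138, #140, #141, #142, #143, #147.
Of those, in Zone B: #132, #134 → 2.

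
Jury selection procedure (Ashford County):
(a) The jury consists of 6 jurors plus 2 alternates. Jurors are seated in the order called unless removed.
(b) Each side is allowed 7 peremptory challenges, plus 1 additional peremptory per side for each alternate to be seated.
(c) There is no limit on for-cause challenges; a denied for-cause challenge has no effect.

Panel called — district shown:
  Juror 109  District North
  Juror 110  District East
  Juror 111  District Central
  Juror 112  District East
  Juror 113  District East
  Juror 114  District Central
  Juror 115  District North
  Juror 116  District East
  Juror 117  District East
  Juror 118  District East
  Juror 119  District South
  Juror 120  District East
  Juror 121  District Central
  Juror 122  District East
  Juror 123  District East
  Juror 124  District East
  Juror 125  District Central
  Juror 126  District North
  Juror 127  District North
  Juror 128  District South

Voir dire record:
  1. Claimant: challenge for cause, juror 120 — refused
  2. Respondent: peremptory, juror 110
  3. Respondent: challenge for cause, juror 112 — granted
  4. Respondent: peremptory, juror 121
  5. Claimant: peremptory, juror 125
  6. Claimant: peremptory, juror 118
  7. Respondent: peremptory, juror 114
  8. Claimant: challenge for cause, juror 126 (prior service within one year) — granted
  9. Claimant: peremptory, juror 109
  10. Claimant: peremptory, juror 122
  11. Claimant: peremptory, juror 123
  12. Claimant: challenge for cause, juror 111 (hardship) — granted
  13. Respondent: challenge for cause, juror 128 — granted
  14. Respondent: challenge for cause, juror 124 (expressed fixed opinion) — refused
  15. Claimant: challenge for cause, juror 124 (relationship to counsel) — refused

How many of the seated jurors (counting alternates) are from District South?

1

Removed: #109, #110, #111, #112, #114, #118, #121, #122, #123, #125, #126, #128.
Seated (8 incl. alternates): #113, #115, #116, #117, #119, #120, #124, #127.
Of those, in District South: #119 → 1.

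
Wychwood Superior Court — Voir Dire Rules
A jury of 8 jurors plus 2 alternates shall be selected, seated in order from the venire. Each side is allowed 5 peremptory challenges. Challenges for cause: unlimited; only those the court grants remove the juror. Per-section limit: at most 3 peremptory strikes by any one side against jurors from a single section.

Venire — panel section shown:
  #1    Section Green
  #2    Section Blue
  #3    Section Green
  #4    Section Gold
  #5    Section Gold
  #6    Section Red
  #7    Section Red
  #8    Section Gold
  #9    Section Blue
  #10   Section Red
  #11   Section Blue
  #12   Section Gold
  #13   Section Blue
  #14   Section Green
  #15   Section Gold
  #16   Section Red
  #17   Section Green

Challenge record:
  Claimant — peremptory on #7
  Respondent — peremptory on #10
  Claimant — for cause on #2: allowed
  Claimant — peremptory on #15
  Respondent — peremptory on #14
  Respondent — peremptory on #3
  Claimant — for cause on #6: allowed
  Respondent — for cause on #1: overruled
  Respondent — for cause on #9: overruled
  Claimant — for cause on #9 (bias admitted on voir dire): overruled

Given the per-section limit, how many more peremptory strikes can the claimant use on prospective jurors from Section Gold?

2

Claimant peremptories so far: #7, #15 — 2 of 5 used, 3 left overall.
Against Section Gold: #15 — 1 used; per-section cap 3 leaves 2.
Binding limit: min(3, 2) = 2.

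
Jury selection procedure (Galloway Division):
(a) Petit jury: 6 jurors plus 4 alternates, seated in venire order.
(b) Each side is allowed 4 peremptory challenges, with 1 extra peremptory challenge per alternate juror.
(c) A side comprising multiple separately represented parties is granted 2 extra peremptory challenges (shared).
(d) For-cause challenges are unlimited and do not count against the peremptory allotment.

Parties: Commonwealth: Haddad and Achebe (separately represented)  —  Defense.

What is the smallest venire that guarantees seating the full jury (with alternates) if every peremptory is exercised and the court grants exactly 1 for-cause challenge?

29

Seats to fill: 6 + 4 alternates = 10.
Peremptories — Commonwealth: 4 + 1×4 + 2 = 10; Defense: 4 + 1×4 = 8; total 18.
For-cause removals: 1.
Minimum venire: 10 + 18 + 1 = 29.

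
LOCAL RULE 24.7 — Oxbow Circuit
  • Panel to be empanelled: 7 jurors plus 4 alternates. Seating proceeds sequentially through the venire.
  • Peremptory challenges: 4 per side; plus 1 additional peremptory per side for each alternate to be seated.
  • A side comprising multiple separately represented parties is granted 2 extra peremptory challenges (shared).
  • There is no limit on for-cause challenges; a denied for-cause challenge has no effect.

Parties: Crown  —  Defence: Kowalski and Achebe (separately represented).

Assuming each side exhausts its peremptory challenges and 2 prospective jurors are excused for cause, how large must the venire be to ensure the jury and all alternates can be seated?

31

Seats to fill: 7 + 4 alternates = 11.
Peremptories — Crown: 4 + 1×4 = 8; Defence: 4 + 1×4 + 2 = 10; total 18.
For-cause removals: 2.
Minimum venire: 11 + 18 + 2 = 31.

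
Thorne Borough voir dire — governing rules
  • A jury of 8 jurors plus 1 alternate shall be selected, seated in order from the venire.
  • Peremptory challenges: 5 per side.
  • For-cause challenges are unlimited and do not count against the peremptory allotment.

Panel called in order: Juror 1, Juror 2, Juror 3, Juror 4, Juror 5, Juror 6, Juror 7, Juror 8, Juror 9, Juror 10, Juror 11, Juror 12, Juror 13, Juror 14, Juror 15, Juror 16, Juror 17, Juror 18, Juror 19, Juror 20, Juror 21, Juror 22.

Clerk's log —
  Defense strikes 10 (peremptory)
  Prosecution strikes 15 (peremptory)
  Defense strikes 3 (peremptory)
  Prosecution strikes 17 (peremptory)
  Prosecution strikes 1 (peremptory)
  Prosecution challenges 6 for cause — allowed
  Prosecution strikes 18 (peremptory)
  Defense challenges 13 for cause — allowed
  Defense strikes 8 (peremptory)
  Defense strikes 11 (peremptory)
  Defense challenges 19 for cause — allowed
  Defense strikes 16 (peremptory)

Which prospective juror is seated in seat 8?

20

Removed: #1, #3, #6, #8, #10, #11, #13, #15, #16, #17, #18, #19.
Seating in order: seats 1–8 → #2, #4, #5, #7, #9, #12, #14, #20; alternates → #21.
So seat 8 is #20.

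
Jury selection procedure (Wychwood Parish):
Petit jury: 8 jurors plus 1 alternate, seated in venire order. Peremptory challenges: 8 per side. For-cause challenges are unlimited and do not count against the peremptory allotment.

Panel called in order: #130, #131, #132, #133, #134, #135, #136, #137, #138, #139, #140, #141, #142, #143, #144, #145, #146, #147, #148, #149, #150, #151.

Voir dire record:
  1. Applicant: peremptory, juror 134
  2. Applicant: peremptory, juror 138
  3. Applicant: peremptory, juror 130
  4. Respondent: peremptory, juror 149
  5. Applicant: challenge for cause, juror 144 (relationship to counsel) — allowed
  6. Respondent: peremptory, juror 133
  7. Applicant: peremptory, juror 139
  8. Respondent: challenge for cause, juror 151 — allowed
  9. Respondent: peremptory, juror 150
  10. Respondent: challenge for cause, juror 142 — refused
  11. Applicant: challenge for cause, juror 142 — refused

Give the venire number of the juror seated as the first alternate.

Removed: #130, #133, #134, #138, #139, #144, #149, #150, #151. (#142 stays — for-cause denied.)
Seating in order: seats 1–8 → #131, #132, #135, #136, #137, #140, #141, #142; alternates → #143.
So alternate 1 is #143.

143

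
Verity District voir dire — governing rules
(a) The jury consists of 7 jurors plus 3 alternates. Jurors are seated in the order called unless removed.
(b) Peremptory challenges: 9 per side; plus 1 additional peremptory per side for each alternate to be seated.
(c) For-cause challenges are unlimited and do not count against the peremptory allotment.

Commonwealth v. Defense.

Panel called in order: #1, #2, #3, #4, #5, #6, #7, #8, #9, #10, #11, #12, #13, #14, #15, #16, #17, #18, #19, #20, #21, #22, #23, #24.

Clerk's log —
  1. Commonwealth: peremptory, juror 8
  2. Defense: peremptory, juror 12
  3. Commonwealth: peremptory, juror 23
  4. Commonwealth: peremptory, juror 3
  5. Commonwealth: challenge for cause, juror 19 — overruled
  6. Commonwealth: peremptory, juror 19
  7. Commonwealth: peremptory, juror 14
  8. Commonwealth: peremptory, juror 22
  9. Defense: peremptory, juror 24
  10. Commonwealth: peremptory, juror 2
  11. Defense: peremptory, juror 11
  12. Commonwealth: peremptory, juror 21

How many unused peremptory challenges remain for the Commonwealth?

Commonwealth allotment: 9 base + 1 × 3 alternates = 12.
Commonwealth peremptories used: #8, #23, #3, #19, #14, #22, #2, #21 — 8 (the for-cause on #19 doesn't count).
Remaining: 12 − 8 = 4.

4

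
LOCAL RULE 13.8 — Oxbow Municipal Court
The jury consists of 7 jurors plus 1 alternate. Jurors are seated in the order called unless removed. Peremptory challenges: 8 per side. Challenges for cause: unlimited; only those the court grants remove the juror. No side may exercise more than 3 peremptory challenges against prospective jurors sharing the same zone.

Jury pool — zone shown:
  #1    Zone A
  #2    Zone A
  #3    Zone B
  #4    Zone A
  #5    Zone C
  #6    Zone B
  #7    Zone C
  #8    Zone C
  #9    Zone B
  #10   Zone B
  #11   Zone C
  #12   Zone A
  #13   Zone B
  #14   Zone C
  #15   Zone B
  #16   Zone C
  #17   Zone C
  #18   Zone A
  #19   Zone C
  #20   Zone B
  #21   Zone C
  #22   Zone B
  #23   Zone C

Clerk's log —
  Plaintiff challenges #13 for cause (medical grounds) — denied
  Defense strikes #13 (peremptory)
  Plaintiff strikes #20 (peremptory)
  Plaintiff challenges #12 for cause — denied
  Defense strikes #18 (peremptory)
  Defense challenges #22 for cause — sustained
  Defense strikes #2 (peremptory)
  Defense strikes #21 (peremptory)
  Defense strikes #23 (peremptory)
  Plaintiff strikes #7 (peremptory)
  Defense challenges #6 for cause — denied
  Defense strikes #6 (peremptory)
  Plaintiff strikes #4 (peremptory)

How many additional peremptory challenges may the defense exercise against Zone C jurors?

1

Defense peremptories so far: #13, #18, #2, #21, #23, #6 — 6 of 8 used, 2 left overall.
Against Zone C: #21, #23 — 2 used; per-zone cap 3 leaves 1.
Binding limit: min(2, 1) = 1.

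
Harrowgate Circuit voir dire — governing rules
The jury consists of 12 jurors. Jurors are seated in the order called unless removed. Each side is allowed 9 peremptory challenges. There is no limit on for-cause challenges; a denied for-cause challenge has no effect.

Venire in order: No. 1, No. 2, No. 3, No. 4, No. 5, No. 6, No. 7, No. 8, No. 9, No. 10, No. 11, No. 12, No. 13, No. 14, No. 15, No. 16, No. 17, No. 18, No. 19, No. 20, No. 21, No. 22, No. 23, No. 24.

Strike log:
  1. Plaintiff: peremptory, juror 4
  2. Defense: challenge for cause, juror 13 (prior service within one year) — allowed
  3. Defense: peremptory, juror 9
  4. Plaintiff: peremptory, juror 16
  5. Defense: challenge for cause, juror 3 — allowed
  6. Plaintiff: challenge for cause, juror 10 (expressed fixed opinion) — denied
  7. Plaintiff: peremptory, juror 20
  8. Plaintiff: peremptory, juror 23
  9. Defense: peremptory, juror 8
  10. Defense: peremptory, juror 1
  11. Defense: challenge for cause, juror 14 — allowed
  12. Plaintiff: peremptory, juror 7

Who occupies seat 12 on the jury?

22

Removed: #1, #3, #4, #7, #8, #9, #13, #14, #16, #20, #23. (#10 stays — for-cause denied.)
Seating in order: seats 1–12 → #2, #5, #6, #10, #11, #12, #15, #17, #18, #19, #21, #22.
So seat 12 is #22.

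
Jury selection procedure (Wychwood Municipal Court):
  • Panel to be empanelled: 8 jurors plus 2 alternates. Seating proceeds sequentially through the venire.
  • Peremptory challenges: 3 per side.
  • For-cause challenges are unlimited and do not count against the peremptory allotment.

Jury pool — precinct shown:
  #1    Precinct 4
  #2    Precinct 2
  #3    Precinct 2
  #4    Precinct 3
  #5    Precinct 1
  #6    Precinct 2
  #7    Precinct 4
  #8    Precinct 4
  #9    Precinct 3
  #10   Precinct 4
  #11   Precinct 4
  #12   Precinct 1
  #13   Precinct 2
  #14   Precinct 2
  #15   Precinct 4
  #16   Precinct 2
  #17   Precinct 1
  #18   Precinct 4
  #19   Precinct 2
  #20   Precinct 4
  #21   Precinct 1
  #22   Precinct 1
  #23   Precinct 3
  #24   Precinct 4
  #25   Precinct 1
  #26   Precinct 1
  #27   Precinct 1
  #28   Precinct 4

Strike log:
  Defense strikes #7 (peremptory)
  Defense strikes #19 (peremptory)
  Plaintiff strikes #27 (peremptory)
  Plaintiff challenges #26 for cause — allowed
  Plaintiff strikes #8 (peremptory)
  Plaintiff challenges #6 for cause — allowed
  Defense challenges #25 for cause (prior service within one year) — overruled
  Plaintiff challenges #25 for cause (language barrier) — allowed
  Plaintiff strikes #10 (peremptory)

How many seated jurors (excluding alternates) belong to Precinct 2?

2

Removed: #6, #7, #8, #10, #19, #25, #26, #27.
Seated jurors 1–8: #1, #2, #3, #4, #5, #9, #11, #12 (alternates #13, #14 not counted).
Of those, in Precinct 2: #2, #3 → 2.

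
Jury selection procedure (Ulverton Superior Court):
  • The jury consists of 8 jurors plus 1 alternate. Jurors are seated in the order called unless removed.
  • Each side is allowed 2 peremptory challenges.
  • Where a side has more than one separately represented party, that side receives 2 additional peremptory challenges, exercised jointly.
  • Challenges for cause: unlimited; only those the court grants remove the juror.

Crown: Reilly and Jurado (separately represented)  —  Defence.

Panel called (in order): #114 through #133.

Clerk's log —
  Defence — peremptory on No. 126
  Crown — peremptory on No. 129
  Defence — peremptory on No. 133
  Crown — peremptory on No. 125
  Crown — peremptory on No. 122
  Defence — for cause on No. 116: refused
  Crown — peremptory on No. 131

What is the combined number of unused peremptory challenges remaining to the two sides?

0

Crown allotment: 2 base + 2 multi-party = 4. Defence allotment: 2.
Crown peremptories used: #129, #125, #122, #131 — 4.
Defence peremptories used: #126, #133 — 2 (the for-cause on #116 doesn't count).
Remaining: (4 − 4) + (2 − 2) = 0.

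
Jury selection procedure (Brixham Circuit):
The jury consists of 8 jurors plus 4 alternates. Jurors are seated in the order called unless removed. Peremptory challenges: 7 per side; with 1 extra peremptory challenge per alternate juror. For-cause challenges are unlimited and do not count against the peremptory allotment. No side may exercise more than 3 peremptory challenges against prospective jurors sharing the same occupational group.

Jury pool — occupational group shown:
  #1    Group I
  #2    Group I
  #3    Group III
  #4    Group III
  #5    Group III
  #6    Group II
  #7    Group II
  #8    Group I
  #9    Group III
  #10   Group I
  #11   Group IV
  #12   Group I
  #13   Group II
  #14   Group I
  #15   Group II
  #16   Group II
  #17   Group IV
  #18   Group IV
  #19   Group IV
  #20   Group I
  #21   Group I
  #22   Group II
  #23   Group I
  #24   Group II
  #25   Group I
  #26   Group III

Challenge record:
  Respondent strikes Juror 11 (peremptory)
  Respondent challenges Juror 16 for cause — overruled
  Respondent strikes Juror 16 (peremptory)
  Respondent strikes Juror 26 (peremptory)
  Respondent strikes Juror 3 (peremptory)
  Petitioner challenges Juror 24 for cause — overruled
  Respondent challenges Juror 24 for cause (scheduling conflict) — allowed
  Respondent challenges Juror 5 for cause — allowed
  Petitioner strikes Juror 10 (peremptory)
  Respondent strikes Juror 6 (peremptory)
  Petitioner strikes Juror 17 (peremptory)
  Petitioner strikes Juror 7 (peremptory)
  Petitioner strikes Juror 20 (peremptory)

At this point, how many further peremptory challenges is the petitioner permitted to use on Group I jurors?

Petitioner peremptories so far: #10, #17, #7, #20 — 4 of 11 used, 7 left overall.
Against Group I: #10, #20 — 2 used; per-group cap 3 leaves 1.
Binding limit: min(7, 1) = 1.

1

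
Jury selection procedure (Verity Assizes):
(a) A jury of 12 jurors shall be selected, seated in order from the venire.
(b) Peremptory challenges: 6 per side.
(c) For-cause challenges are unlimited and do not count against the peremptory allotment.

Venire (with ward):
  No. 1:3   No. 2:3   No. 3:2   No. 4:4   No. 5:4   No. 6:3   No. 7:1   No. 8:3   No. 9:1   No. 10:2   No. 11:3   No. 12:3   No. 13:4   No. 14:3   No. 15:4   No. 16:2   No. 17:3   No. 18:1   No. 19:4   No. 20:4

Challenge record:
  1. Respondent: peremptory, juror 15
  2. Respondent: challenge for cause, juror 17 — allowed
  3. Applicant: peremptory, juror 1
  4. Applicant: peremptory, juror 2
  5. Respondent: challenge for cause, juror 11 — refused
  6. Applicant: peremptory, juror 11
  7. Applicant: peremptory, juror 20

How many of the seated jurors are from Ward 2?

Removed: #1, #2, #11, #15, #17, #20.
Seated jurors 1–12: #3, #4, #5, #6, #7, #8, #9, #10, #12, #13, #14, #16.
Of those, in Ward 2: #3, #10, #16 → 3.

3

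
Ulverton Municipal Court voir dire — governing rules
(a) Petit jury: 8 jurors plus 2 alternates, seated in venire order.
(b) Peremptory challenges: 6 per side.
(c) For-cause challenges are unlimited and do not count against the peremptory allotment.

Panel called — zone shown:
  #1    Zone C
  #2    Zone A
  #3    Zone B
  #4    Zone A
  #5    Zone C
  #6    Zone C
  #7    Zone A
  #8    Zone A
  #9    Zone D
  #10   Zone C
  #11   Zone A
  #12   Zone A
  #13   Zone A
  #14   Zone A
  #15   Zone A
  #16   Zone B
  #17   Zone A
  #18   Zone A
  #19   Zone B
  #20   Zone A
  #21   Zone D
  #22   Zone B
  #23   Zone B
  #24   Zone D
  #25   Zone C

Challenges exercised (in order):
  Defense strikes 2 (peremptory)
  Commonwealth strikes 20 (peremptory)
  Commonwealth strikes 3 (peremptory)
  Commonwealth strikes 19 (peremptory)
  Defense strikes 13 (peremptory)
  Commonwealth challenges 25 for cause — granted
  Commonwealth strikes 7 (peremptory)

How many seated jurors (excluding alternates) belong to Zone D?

Removed: #2, #3, #7, #13, #19, #20, #25.
Seated jurors 1–8: #1, #4, #5, #6, #8, #9, #10, #11 (alternates #12, #14 not counted).
Of those, in Zone D: #9 → 1.

1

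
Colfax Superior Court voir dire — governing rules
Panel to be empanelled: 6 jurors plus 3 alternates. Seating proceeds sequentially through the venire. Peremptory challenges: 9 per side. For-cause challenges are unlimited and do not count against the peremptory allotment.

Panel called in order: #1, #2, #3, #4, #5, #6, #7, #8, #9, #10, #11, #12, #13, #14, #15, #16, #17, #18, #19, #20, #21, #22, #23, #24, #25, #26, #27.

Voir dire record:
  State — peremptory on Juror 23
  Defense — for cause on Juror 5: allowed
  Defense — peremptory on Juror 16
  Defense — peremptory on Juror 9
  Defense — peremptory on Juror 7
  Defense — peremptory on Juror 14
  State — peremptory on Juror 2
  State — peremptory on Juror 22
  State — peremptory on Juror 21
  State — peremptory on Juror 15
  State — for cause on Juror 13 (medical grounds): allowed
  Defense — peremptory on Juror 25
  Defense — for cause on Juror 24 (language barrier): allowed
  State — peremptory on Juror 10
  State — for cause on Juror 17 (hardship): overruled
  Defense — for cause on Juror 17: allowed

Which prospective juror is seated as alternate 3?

Removed: #2, #5, #7, #9, #10, #13, #14, #15, #16, #17, #21, #22, #23, #24, #25.
Filling seats in venire order through position 9: #1, #3, #4, #6, #8, #11, #12, #18, #19.
So alternate 3 is #19.

19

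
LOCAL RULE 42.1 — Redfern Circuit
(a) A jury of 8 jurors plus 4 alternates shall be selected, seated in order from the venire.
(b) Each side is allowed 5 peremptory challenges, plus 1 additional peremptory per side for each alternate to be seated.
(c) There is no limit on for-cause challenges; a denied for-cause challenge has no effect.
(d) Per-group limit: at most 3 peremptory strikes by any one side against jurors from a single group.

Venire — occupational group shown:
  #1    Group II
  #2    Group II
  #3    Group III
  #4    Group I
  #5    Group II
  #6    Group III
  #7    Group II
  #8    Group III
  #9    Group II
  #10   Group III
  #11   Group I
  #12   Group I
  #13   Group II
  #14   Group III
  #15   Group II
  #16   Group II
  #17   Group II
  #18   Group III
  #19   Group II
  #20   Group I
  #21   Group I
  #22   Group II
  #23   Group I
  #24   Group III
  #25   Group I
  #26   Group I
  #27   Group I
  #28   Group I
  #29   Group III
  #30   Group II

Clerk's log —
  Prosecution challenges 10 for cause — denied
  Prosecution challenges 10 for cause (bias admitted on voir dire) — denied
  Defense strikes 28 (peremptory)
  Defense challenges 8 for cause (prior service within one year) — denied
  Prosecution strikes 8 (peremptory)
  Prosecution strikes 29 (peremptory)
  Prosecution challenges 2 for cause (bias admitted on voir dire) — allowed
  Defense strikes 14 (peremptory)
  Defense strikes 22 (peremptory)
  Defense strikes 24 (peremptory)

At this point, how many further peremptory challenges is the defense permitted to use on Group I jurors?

2

Defense peremptories so far: #28, #14, #22, #24 — 4 of 9 used, 5 left overall.
Against Group I: #28 — 1 used; per-group cap 3 leaves 2.
Binding limit: min(5, 2) = 2.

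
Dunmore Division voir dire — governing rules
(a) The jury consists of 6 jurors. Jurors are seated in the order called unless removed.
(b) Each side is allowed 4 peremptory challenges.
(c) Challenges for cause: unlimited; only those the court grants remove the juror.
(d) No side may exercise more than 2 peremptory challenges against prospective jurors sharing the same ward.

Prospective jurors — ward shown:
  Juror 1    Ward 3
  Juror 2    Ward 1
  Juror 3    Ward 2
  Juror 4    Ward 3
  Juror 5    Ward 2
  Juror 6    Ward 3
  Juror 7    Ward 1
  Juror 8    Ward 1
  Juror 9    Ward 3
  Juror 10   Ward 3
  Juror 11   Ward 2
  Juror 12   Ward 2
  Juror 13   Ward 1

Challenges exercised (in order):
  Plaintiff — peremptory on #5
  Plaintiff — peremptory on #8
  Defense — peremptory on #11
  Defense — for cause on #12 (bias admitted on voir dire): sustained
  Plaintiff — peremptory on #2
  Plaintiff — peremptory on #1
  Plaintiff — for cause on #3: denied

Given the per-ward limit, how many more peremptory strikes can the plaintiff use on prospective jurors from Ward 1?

Plaintiff peremptories so far: #5, #8, #2, #1 — 4 of 4 used, 0 left overall.
Against Ward 1: #8, #2 — 2 used; per-ward cap 2 leaves 0.
Binding limit: min(0, 0) = 0.

0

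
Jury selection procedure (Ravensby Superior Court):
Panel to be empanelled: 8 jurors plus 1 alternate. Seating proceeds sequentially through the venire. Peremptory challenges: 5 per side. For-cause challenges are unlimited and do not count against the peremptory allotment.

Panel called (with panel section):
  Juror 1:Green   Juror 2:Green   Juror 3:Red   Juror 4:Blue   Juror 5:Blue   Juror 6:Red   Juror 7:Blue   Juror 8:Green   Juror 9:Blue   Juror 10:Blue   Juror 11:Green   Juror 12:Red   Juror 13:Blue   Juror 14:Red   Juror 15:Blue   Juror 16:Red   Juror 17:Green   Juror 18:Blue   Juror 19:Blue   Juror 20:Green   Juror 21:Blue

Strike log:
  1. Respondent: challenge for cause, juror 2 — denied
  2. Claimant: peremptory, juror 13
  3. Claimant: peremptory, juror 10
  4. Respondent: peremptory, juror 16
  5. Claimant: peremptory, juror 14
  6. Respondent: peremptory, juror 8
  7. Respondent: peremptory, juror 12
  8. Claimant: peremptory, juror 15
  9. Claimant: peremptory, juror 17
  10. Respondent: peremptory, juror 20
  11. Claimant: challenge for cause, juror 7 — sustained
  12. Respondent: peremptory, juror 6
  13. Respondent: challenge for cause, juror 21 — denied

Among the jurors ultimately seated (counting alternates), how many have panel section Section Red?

Removed: #6, #7, #8, #10, #12, #13, #14, #15, #16, #17, #20.
Seated (9 incl. alternates): #1, #2, #3, #4, #5, #9, #11, #18, #19.
Of those, in Section Red: #3 → 1.

1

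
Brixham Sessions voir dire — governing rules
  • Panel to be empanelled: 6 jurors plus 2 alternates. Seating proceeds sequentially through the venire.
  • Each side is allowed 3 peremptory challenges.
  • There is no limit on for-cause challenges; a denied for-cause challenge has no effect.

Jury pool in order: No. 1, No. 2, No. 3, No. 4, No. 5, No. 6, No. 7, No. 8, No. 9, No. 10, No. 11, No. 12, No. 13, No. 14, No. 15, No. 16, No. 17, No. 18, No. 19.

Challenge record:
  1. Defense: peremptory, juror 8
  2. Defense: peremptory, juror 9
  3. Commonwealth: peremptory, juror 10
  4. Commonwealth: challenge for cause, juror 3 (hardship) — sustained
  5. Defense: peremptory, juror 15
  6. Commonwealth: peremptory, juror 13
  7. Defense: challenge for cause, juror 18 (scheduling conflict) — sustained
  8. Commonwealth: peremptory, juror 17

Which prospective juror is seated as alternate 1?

Removed: #3, #8, #9, #10, #13, #15, #17, #18.
Seating in order: seats 1–6 → #1, #2, #4, #5, #6, #7; alternates → #11, #12.
So alternate 1 is #11.

11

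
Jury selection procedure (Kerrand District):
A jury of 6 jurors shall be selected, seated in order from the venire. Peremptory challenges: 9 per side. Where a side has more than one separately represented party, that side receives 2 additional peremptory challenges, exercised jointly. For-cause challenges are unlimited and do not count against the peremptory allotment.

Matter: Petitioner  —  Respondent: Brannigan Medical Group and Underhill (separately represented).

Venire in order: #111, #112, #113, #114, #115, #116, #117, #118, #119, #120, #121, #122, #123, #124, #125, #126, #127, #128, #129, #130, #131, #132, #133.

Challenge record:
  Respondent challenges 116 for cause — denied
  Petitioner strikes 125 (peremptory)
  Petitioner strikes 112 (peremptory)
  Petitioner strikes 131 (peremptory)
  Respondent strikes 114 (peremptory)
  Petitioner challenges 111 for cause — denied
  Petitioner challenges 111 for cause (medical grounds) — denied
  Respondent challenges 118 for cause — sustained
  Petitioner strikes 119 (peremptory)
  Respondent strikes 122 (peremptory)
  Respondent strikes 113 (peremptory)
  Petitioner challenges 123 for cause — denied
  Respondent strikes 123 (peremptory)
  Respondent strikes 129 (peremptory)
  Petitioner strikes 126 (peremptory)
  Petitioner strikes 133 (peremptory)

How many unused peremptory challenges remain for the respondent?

Respondent allotment: 9 base + 2 multi-party = 11.
Respondent peremptories used: #114, #122, #113, #123, #129 — 5 (for-cause on #116, #118 don't count).
Remaining: 11 − 5 = 6.

6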